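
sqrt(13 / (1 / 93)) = sqrt(1209) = 34.77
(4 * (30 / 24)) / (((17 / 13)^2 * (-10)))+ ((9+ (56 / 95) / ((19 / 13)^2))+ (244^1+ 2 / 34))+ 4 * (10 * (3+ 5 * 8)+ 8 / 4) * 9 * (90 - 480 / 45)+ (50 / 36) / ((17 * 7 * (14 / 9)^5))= 92093266219582690831 / 74627151327680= 1234045.04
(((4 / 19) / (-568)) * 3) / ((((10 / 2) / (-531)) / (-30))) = -4779 / 1349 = -3.54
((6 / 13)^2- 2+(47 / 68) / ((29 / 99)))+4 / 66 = 6963365 / 10997844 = 0.63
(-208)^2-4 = 43260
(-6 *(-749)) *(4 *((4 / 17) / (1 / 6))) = 431424 / 17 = 25377.88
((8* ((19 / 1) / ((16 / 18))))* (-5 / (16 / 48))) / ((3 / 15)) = -12825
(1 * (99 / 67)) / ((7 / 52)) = 5148 / 469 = 10.98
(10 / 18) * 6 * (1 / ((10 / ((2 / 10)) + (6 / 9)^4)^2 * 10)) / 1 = 0.00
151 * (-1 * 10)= -1510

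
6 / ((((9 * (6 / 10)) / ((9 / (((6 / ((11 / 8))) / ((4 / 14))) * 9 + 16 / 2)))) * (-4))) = -11 / 640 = -0.02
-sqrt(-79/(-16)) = -sqrt(79)/4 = -2.22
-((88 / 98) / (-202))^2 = -484 / 24492601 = -0.00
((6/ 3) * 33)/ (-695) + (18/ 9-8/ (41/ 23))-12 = -415536/ 28495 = -14.58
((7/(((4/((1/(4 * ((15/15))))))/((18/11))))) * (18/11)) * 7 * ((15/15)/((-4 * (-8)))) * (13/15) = 17199/77440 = 0.22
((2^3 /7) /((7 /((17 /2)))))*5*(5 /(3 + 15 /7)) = 425 /63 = 6.75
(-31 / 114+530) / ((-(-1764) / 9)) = 8627 / 3192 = 2.70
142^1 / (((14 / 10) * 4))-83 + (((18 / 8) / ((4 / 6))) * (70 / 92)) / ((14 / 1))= -57.46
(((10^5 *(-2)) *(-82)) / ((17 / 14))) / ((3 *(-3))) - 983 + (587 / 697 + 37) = -9419528975 / 6273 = -1501598.75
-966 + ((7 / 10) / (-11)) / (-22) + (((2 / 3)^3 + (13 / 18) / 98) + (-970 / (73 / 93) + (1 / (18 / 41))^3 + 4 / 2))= -27609944210963 / 12620943720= -2187.63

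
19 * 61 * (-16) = -18544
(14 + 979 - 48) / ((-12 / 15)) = -4725 / 4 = -1181.25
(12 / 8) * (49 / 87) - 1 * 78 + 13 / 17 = -75321 / 986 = -76.39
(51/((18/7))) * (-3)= -119/2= -59.50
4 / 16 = 1 / 4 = 0.25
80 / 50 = 8 / 5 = 1.60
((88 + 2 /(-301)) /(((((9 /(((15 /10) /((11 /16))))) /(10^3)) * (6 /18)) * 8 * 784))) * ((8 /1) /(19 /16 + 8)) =211888000 /23849133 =8.88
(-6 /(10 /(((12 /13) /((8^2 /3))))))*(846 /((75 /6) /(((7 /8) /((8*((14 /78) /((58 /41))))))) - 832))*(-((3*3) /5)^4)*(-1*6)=19557560241 /11557400000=1.69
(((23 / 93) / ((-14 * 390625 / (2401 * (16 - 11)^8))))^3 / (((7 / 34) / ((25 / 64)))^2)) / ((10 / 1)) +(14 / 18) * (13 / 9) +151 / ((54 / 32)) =-1082340532763159 / 39535755264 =-27376.25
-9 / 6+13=23 / 2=11.50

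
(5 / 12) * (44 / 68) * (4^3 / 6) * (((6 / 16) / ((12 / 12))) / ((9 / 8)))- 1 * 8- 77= -38575 / 459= -84.04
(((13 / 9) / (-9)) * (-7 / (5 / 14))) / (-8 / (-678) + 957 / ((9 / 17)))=143962 / 82728405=0.00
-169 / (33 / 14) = -71.70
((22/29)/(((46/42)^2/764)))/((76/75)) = 138981150/291479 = 476.81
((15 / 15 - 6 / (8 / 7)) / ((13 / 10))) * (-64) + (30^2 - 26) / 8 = 16561 / 52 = 318.48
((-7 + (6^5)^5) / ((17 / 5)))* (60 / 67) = 8529086408978910410700 / 1139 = 7488223361702291844.34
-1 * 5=-5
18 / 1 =18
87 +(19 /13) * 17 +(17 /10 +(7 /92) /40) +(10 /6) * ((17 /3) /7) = 346291157 /3013920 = 114.90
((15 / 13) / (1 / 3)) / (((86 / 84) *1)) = 1890 / 559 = 3.38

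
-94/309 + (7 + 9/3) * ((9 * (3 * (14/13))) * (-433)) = -505753882/4017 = -125903.38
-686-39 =-725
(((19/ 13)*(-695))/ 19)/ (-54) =695/ 702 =0.99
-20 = -20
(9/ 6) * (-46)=-69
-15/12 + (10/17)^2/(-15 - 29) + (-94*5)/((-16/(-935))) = -698537765/25432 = -27466.88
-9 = -9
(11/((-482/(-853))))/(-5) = -9383/2410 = -3.89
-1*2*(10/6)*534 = -1780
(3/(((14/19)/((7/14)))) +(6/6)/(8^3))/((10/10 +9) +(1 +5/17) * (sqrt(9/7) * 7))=-10552835/2852864 +4096983 * sqrt(7)/2852864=0.10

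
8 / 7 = 1.14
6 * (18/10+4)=174/5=34.80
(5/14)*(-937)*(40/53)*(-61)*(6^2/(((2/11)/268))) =303297904800/371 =817514568.19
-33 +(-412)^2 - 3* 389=168544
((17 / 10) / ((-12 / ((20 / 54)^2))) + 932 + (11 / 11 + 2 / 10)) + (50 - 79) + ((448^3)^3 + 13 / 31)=726945957793021755917192.60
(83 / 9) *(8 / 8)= 9.22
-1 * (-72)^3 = 373248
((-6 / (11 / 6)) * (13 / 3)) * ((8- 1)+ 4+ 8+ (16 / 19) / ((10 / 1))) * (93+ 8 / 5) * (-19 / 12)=1013467 / 25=40538.68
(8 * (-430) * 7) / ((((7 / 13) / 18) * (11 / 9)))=-7244640 / 11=-658603.64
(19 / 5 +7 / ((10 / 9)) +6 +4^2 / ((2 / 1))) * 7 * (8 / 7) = 964 / 5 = 192.80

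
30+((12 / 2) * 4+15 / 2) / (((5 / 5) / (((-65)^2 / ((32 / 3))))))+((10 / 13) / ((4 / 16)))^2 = 135377605 / 10816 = 12516.42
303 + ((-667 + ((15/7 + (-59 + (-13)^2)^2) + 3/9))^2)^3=191796771469825864049490601525288/85766121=2236276623374699014888298.00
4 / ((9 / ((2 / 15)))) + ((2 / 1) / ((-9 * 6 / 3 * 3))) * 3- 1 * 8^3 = -69127 / 135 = -512.05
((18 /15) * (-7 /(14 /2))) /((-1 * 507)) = 2 /845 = 0.00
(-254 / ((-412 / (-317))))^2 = 1620787081 / 42436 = 38193.68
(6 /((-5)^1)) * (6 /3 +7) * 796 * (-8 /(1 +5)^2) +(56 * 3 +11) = 2089.40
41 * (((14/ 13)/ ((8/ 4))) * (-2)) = -574/ 13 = -44.15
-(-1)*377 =377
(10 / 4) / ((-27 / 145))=-725 / 54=-13.43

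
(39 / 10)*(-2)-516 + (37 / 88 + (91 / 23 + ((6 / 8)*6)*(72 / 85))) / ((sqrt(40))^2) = -3603173289 / 6881600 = -523.60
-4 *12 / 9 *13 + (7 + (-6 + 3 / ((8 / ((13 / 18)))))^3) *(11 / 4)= -250920889 / 442368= -567.22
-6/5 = -1.20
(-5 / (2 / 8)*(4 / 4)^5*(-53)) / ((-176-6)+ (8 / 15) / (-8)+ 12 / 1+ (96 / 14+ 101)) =-27825 / 1633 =-17.04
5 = 5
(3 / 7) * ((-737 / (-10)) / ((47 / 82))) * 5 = 90651 / 329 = 275.53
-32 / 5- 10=-82 / 5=-16.40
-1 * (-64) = 64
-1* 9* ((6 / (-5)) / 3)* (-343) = -6174 / 5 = -1234.80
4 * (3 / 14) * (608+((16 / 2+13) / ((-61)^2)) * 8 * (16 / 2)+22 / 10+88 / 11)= 69049986 / 130235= 530.20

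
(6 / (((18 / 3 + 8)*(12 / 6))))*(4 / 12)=0.07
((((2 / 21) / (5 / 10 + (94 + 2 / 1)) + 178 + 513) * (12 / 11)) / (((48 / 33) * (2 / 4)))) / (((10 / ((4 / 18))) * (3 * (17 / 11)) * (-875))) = -30806897 / 5425953750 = -0.01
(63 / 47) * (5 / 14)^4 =5625 / 257936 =0.02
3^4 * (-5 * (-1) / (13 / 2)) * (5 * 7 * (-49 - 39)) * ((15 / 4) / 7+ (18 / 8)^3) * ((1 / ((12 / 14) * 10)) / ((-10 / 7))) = 5981283 / 32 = 186915.09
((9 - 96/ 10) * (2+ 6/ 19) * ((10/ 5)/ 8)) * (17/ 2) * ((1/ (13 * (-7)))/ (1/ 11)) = 6171/ 17290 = 0.36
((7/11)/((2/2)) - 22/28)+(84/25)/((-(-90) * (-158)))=-682453/4562250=-0.15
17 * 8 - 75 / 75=135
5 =5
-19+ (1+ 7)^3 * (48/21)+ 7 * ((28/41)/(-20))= 1651752/1435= 1151.05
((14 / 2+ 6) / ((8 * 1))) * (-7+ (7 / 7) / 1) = -39 / 4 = -9.75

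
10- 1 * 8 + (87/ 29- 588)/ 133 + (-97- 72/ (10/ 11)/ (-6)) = -57322/ 665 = -86.20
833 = 833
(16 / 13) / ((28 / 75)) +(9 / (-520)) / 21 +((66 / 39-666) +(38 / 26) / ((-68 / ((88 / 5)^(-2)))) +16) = -645.01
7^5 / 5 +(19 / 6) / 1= 100937 / 30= 3364.57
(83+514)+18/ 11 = 6585/ 11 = 598.64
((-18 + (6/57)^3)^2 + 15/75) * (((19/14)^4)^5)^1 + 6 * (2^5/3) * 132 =1315502093519448113973945429/8537577084212734853120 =154083.77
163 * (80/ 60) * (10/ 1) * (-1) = -6520/ 3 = -2173.33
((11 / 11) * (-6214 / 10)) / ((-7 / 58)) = 180206 / 35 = 5148.74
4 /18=2 /9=0.22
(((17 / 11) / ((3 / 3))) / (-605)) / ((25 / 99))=-153 / 15125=-0.01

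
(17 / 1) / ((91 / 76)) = 1292 / 91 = 14.20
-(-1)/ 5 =1/ 5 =0.20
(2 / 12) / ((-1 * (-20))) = 0.01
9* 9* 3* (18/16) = 2187/8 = 273.38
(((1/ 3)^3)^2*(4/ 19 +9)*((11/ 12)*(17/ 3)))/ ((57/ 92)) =752675/ 7105563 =0.11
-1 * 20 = -20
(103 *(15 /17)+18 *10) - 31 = 239.88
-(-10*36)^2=-129600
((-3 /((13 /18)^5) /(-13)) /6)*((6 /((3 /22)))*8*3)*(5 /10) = 498845952 /4826809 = 103.35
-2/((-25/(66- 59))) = 14/25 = 0.56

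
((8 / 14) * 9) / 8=9 / 14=0.64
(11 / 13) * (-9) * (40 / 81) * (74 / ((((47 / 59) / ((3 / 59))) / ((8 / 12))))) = -65120 / 5499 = -11.84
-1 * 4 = -4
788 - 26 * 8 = 580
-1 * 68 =-68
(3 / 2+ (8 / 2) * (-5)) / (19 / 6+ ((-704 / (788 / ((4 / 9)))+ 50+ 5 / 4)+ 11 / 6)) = -131202 / 396109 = -0.33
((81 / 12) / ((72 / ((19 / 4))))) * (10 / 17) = 285 / 1088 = 0.26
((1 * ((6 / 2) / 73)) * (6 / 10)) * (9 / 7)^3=6561 / 125195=0.05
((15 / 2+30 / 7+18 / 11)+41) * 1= 54.42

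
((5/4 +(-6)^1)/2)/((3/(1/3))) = -19/72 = -0.26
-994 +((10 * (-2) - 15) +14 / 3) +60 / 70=-21493 / 21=-1023.48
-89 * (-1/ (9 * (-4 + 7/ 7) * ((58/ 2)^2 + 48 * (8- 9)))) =-0.00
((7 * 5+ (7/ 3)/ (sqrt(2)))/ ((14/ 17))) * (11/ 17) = 11 * sqrt(2)/ 12+ 55/ 2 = 28.80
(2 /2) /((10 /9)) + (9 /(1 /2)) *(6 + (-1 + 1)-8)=-351 /10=-35.10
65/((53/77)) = 94.43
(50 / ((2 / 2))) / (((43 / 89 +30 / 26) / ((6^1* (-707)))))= -122699850 / 947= -129566.90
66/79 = 0.84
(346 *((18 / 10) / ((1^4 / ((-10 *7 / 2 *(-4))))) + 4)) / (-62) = -44288 / 31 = -1428.65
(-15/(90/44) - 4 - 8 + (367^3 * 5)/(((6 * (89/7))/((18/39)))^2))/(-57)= -36254042663/228908979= -158.38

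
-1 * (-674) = 674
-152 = -152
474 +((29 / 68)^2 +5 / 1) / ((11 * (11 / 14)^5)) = 243484480200 / 511981129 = 475.57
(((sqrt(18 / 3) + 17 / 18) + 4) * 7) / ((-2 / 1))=-623 / 36 - 7 * sqrt(6) / 2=-25.88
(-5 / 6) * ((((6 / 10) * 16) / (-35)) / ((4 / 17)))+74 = 2624 / 35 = 74.97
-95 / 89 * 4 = -380 / 89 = -4.27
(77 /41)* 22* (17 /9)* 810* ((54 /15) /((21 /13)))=5776056 /41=140879.41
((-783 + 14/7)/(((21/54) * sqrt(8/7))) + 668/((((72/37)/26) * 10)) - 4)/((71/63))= 559769/710 - 891 * sqrt(14)/2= -878.50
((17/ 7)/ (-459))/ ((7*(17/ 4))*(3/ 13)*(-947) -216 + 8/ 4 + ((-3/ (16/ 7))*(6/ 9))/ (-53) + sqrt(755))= 30382144*sqrt(755)/ 258958404193005909 + 68010456904/ 86319468064335303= 0.00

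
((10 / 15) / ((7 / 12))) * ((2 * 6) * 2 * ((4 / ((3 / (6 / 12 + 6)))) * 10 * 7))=16640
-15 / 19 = -0.79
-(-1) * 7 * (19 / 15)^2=2527 / 225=11.23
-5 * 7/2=-35/2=-17.50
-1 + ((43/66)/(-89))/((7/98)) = -3238/2937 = -1.10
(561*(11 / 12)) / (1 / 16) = 8228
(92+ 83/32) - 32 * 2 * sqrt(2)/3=3027/32 - 64 * sqrt(2)/3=64.42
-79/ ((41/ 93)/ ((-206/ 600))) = 252247/ 4100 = 61.52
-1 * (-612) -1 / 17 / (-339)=3526957 / 5763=612.00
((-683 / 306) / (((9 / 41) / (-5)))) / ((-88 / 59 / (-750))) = 25564.73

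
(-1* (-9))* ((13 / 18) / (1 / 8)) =52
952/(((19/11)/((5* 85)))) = 4450600/19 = 234242.11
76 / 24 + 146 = 895 / 6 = 149.17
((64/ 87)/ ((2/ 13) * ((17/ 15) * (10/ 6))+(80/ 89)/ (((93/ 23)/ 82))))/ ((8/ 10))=4304040/ 86682827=0.05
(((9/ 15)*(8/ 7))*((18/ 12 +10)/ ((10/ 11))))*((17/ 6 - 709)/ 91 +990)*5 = 135684659/ 3185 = 42601.15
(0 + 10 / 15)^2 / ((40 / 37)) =0.41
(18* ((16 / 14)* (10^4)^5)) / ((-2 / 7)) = -7200000000000000000000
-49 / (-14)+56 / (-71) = 385 / 142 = 2.71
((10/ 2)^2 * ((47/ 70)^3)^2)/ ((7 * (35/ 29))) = 312597244541/ 1152960200000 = 0.27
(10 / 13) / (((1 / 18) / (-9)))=-124.62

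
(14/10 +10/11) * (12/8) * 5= 381/22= 17.32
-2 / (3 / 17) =-34 / 3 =-11.33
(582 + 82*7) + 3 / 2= 2315 / 2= 1157.50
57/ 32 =1.78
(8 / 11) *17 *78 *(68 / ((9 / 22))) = 160298.67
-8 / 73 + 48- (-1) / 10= 47.99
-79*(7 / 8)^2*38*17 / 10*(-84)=26256993 / 80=328212.41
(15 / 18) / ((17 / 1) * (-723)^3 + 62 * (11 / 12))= -5 / 38549172493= -0.00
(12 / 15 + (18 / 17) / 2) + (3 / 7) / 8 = 1.38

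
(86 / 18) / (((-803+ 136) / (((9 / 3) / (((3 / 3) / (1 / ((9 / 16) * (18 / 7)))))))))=-2408 / 162081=-0.01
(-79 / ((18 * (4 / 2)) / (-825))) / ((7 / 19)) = 4913.99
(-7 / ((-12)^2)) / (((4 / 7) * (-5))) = 49 / 2880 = 0.02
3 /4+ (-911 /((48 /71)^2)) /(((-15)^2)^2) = 82887649 /116640000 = 0.71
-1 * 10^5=-100000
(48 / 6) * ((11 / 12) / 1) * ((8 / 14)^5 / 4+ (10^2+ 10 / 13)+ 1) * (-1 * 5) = -2446288790 / 655473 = -3732.10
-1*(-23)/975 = 23/975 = 0.02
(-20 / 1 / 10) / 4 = -1 / 2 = -0.50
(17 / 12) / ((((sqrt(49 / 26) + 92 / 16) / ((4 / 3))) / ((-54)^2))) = 6587568 / 6485 -308448 * sqrt(26) / 6485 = 773.29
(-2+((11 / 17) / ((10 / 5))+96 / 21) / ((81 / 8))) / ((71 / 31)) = -0.66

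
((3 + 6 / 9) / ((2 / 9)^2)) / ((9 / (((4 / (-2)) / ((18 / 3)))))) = -11 / 4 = -2.75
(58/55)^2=3364/3025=1.11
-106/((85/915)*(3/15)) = -96990/17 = -5705.29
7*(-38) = -266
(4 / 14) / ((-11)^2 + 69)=1 / 665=0.00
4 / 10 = 2 / 5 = 0.40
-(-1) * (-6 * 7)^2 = 1764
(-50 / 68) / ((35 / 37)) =-0.78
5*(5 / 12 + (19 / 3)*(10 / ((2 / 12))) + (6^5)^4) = 219369506403801385 / 12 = 18280792200316782.08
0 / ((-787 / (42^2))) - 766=-766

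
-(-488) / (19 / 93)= 45384 / 19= 2388.63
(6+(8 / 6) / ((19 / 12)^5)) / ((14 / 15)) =113912775 / 17332693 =6.57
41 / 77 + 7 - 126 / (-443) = 266642 / 34111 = 7.82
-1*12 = -12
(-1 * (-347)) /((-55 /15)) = -1041 /11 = -94.64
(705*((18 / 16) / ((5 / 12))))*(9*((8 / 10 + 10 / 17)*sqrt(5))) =2021517*sqrt(5) / 85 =53179.41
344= 344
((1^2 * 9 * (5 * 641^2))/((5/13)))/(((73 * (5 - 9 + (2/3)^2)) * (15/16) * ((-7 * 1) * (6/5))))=48073077/2044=23519.12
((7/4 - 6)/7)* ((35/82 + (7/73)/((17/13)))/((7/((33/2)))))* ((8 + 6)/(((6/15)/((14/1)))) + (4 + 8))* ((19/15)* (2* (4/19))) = -20075231/104755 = -191.64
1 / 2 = 0.50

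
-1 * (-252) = 252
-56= -56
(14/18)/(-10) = -7/90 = -0.08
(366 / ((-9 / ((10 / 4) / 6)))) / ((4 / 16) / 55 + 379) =-33550 / 750429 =-0.04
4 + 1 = 5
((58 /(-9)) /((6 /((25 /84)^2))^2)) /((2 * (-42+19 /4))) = 11328125 /600880944384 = 0.00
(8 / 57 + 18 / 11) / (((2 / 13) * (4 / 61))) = 176.12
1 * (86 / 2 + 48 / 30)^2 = 49729 / 25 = 1989.16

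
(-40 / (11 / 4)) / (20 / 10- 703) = 160 / 7711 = 0.02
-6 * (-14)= 84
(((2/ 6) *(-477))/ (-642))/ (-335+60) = -53/ 58850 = -0.00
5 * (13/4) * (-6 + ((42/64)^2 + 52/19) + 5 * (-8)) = -54167685/77824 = -696.03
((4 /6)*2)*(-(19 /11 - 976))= 42868 /33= 1299.03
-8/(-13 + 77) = -1/8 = -0.12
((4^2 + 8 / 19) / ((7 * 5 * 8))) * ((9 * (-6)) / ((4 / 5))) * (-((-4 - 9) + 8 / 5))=-3159 / 70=-45.13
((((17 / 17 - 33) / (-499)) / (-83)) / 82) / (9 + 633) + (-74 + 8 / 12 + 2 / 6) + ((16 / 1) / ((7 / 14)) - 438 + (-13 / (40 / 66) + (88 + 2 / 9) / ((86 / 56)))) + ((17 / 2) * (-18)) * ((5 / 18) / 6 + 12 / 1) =-803747923132843 / 351582493365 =-2286.09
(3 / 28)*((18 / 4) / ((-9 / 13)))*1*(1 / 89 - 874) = 3033615 / 4984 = 608.67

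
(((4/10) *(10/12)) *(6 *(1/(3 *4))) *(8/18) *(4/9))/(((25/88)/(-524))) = -368896/6075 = -60.72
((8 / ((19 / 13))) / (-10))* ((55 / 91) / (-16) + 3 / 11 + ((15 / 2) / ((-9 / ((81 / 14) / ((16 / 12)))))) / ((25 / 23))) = 123797 / 73150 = 1.69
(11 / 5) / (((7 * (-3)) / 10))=-22 / 21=-1.05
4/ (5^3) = 4/ 125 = 0.03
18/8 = 9/4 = 2.25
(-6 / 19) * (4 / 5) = -24 / 95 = -0.25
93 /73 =1.27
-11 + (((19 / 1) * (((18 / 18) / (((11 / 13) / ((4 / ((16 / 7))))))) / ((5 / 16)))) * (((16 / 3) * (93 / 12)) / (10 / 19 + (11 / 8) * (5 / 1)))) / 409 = -704774107 / 75920625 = -9.28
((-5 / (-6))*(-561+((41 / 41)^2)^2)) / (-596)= 350 / 447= 0.78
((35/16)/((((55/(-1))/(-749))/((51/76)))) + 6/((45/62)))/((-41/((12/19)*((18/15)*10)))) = -17008557/3256220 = -5.22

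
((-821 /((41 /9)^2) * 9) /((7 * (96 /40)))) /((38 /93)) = -92768895 /1788584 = -51.87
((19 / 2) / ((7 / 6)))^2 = 3249 / 49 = 66.31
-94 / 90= -47 / 45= -1.04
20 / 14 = 10 / 7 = 1.43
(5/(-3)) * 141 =-235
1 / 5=0.20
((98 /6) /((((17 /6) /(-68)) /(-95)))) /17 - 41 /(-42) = 1564777 /714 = 2191.56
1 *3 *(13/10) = 39/10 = 3.90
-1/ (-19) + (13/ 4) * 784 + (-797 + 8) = 33422/ 19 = 1759.05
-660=-660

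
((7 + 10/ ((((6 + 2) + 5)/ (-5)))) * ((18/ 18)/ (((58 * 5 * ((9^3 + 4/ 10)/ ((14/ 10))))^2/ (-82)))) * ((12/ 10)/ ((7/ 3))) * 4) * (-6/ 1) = 363096/ 2596706396375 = 0.00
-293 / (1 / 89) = -26077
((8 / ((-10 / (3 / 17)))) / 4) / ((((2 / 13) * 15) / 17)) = -13 / 50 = -0.26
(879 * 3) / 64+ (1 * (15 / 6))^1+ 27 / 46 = 44.29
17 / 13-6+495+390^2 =1983674 / 13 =152590.31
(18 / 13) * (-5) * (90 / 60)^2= -405 / 26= -15.58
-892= -892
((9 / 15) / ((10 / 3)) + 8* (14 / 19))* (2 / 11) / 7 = 5771 / 36575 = 0.16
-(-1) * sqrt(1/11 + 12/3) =3 * sqrt(55)/11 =2.02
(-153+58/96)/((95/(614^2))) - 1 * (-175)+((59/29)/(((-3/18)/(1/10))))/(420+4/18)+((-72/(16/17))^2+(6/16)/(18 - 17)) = -3940095249301/6580680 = -598736.79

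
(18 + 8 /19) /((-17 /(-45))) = 15750 /323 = 48.76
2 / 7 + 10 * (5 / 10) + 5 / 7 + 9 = 15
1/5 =0.20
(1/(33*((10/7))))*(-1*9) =-21/110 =-0.19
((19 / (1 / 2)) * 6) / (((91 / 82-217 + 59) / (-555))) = 2075256 / 2573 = 806.55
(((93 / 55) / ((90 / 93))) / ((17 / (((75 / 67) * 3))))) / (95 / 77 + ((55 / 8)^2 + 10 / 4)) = 0.01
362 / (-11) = -362 / 11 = -32.91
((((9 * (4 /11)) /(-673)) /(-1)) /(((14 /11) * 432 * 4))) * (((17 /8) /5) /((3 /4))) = 17 /13567680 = 0.00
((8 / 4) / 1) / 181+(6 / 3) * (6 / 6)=364 / 181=2.01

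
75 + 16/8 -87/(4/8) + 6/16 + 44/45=-34433/360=-95.65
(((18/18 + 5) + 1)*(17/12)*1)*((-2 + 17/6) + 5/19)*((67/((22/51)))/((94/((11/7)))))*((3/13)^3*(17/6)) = 123439125/125562944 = 0.98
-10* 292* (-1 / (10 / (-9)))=-2628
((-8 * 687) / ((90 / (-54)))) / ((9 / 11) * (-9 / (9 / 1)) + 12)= 60456 / 205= 294.91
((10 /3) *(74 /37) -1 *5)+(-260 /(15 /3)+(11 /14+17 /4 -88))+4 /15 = -133.03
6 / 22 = 3 / 11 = 0.27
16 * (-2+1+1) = 0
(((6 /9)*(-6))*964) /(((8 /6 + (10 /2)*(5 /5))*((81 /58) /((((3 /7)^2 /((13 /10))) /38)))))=-1118240 /689871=-1.62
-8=-8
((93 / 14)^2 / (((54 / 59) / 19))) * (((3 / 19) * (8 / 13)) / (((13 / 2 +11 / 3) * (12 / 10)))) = 283495 / 38857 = 7.30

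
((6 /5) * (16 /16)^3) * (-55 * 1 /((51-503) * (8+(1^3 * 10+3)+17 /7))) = 231 /37064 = 0.01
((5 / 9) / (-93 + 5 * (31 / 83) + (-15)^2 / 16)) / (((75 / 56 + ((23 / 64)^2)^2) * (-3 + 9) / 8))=-3119219998720 / 440062088737401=-0.01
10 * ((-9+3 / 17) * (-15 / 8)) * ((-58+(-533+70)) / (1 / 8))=-11722500 / 17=-689558.82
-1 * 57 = -57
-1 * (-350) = 350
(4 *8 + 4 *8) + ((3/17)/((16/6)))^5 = 2977656006313/46525874176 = 64.00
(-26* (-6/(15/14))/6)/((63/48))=832/45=18.49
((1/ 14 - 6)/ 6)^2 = 6889/ 7056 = 0.98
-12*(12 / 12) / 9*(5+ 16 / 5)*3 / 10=-82 / 25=-3.28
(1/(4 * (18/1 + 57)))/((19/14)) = 7/2850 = 0.00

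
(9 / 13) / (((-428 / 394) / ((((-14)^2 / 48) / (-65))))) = 28959 / 723320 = 0.04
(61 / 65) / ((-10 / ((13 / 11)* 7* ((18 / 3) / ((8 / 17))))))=-21777 / 2200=-9.90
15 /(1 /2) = 30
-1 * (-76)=76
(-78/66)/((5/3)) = -39/55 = -0.71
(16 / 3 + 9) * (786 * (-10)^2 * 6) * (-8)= -54076800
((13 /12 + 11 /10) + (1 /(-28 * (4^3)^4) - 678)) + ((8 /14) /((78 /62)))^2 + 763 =2185421177958413 /25007782625280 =87.39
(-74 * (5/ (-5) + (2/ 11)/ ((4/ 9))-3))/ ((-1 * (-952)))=2923/ 10472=0.28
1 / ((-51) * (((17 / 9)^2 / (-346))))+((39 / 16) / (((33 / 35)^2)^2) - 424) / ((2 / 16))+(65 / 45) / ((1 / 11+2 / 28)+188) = -3365.42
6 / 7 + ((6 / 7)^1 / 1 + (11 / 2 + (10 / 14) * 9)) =191 / 14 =13.64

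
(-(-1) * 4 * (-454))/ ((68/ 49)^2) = -545027/ 578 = -942.95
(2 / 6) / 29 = 1 / 87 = 0.01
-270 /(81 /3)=-10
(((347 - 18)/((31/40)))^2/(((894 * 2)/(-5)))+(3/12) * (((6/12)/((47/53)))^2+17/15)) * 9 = -114687471196251/25304360080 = -4532.32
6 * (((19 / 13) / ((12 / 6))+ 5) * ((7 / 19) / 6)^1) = 1043 / 494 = 2.11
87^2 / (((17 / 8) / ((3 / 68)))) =45414 / 289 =157.14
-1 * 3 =-3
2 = 2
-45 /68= -0.66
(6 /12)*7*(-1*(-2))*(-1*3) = -21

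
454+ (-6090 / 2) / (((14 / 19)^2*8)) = -55339 / 224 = -247.05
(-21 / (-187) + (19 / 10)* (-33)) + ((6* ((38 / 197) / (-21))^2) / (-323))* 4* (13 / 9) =-6009287216413 / 96013854090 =-62.59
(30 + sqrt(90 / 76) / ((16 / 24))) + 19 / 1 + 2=9 * sqrt(190) / 76 + 51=52.63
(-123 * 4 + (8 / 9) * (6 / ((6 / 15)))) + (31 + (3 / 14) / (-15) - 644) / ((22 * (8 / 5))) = -333367 / 672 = -496.08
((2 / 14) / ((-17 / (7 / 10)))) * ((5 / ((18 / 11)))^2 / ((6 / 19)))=-11495 / 66096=-0.17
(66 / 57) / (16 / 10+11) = 110 / 1197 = 0.09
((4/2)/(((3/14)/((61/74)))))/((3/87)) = 24766/111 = 223.12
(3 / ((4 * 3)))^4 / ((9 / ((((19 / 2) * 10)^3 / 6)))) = 857375 / 13824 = 62.02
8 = 8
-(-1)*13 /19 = 13 /19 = 0.68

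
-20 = -20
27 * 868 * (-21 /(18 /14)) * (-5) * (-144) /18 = -15311520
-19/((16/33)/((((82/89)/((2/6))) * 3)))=-231363/712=-324.95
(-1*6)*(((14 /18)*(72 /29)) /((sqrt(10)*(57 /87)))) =-168*sqrt(10) /95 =-5.59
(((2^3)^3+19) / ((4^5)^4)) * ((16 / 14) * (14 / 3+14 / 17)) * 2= 885 / 146028888064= 0.00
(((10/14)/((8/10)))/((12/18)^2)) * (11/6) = 825/224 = 3.68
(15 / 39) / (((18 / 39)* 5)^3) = 169 / 5400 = 0.03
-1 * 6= -6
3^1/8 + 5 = 43/8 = 5.38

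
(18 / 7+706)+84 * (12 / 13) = 71536 / 91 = 786.11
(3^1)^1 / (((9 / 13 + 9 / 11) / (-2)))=-3.97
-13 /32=-0.41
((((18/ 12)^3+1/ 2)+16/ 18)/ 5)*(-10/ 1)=-343/ 36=-9.53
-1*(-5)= 5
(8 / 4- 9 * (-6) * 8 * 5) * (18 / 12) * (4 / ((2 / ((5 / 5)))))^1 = 6486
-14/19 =-0.74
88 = 88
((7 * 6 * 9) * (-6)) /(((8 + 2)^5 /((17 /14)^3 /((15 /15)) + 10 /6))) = -768393 /9800000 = -0.08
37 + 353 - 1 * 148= 242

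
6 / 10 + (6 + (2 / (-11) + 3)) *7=3428 / 55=62.33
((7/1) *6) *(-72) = -3024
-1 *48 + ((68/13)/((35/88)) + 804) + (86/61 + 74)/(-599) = 12785241596/16625245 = 769.03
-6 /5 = -1.20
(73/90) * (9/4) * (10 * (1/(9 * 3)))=73/108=0.68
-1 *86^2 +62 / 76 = -7395.18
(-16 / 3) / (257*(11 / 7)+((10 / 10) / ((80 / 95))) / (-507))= -302848 / 22932491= -0.01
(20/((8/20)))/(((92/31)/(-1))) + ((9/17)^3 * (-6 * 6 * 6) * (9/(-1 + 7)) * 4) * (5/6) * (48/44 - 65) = 25418470835/2485978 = 10224.74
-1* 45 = -45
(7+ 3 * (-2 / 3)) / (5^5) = 1 / 625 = 0.00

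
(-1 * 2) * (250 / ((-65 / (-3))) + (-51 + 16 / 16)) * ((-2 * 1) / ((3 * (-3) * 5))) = 400 / 117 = 3.42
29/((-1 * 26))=-29/26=-1.12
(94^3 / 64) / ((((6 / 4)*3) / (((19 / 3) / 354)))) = 1972637 / 38232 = 51.60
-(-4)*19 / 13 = 76 / 13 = 5.85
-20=-20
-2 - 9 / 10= -29 / 10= -2.90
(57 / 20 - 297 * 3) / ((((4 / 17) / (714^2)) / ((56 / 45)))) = -59866958634 / 25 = -2394678345.36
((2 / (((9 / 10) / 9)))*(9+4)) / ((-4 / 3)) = -195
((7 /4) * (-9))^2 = 3969 /16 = 248.06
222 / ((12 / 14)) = 259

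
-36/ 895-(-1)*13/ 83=8647/ 74285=0.12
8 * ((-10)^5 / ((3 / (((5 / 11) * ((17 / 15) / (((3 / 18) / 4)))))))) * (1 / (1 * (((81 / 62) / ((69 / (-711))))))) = 155148800000 / 633501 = 244906.95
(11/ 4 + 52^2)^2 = 117223929/ 16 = 7326495.56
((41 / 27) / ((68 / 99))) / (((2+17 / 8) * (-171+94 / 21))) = -574 / 178347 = -0.00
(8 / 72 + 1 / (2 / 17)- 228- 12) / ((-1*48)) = 4165 / 864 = 4.82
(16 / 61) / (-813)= -16 / 49593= -0.00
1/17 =0.06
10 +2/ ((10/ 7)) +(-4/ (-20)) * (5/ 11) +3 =797/ 55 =14.49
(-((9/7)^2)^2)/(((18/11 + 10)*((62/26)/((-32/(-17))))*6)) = -312741/10122616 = -0.03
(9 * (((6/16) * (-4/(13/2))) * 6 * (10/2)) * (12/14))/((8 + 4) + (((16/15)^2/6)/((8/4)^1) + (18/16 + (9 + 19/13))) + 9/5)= -26244000/12521537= -2.10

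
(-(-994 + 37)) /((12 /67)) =21373 /4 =5343.25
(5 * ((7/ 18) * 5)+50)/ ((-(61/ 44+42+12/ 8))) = -946/ 711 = -1.33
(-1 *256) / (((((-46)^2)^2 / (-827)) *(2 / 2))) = 13232 / 279841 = 0.05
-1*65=-65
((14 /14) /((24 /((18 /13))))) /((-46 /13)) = -3 /184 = -0.02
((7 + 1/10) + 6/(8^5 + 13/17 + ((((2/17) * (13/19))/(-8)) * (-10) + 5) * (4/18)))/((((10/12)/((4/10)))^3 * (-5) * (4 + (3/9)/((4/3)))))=-11687817186432/316299921484375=-0.04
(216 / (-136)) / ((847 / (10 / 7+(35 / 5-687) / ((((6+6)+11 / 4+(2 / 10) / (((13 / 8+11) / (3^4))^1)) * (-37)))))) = -53014230 / 10980196997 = -0.00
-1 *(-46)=46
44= 44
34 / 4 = 8.50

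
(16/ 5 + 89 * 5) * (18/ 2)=20169/ 5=4033.80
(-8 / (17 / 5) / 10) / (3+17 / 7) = -14 / 323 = -0.04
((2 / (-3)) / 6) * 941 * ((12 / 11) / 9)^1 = -3764 / 297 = -12.67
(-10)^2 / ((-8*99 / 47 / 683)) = -802525 / 198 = -4053.16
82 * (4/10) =164/5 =32.80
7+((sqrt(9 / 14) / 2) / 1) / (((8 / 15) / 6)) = 135 * sqrt(14) / 112+7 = 11.51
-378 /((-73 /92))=34776 /73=476.38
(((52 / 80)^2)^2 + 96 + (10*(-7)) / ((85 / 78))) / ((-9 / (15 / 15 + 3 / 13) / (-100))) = 86885537 / 198900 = 436.83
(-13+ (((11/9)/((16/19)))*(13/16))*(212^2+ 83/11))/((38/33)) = 1343137367/29184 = 46023.07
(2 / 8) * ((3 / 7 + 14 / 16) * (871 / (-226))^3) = -18.66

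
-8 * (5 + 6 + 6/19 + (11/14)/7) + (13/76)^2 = -25866983/283024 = -91.40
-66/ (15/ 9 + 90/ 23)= -414/ 35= -11.83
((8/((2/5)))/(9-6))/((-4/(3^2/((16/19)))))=-17.81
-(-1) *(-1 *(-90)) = 90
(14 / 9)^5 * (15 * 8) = 21512960 / 19683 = 1092.97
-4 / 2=-2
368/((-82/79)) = -14536/41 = -354.54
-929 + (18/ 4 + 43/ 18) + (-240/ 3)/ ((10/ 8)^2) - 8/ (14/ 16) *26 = -381473/ 315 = -1211.03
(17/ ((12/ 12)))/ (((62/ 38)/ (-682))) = -7106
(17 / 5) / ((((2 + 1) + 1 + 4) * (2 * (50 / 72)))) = 0.31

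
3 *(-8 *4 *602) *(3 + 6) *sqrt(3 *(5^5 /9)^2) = -180600000 *sqrt(3) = -312808375.85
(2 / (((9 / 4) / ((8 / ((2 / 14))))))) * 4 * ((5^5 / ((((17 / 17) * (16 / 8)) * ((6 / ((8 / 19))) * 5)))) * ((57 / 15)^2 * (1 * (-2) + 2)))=0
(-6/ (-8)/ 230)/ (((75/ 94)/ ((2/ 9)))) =47/ 51750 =0.00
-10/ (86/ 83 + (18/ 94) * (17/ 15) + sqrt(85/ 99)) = -235996553925/ 13405368763 + 5706675375 * sqrt(935)/ 13405368763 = -4.59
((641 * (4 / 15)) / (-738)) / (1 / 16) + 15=62513 / 5535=11.29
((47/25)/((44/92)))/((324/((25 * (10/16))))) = 5405/28512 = 0.19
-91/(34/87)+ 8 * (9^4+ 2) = 1777219/34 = 52271.15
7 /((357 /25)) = 25 /51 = 0.49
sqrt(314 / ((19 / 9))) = 3*sqrt(5966) / 19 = 12.20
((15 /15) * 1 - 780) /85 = -779 /85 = -9.16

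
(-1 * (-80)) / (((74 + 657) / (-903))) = -1680 / 17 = -98.82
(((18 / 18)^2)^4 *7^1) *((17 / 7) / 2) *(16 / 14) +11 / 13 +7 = 1598 / 91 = 17.56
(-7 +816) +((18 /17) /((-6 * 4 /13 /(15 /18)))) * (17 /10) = 12931 /16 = 808.19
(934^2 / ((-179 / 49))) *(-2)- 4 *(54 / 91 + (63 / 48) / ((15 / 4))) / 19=739068419417 / 1547455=477602.53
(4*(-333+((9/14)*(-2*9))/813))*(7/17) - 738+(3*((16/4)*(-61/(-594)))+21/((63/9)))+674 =-277423907/456093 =-608.26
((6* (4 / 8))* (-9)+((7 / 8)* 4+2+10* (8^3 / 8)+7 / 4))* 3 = 7443 / 4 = 1860.75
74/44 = 37/22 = 1.68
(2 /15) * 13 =26 /15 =1.73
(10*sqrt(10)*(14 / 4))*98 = 10846.61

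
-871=-871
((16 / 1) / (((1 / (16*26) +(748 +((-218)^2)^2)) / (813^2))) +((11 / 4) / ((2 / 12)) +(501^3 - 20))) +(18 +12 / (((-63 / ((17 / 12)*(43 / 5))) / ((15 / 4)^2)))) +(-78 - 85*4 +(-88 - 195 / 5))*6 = 13232420490874220987553 / 105229491447920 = 125748212.87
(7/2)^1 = 7/2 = 3.50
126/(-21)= -6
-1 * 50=-50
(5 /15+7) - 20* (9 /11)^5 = 182 /483153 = 0.00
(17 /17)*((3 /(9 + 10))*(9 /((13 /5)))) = 135 /247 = 0.55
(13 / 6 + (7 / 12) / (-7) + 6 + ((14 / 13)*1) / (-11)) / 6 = 13703 / 10296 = 1.33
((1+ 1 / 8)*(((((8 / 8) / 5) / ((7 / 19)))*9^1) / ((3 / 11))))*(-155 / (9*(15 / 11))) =-71269 / 280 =-254.53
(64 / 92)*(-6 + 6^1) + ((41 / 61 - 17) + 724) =43168 / 61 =707.67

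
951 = 951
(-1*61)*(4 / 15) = -244 / 15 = -16.27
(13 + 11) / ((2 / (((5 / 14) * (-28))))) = -120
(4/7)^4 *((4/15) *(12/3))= 4096/36015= 0.11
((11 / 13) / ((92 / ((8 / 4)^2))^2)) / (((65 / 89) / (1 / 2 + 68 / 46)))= 6853 / 1581710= 0.00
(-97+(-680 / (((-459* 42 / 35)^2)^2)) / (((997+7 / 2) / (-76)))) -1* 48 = -61362342517272085 / 423188569086273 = -145.00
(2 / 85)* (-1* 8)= -16 / 85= -0.19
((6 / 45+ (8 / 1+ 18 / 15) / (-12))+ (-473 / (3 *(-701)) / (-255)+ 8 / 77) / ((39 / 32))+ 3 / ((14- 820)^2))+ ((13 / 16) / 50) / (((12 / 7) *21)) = -7060601290414601 / 12876015750998400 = -0.55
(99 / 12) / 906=11 / 1208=0.01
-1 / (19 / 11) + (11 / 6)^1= 143 / 114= 1.25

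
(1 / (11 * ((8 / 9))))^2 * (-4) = -81 / 1936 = -0.04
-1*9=-9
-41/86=-0.48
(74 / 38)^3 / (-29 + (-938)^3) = -50653 / 5660689495159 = -0.00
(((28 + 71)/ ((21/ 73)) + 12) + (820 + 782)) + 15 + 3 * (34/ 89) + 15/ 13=15999111/ 8099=1975.44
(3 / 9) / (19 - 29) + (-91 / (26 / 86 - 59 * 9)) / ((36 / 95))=49193 / 117360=0.42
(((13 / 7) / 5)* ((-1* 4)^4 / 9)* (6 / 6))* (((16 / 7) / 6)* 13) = 52.32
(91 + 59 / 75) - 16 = 5684 / 75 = 75.79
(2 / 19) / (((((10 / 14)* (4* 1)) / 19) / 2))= 7 / 5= 1.40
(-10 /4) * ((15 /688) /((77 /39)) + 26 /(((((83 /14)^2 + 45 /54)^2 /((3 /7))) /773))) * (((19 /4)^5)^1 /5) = -8057.14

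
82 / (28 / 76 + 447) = 779 / 4250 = 0.18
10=10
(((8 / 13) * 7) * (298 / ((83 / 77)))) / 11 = 116816 / 1079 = 108.26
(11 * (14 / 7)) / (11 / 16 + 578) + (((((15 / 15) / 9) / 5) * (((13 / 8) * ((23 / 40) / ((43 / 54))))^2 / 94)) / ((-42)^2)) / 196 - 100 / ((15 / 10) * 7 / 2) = -9601683402505852081 / 505096498679808000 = -19.01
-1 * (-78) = 78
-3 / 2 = -1.50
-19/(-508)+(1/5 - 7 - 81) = -222917/2540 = -87.76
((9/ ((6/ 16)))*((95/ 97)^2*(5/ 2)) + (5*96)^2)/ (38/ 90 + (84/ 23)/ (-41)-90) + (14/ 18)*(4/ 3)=-2569.12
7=7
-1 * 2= -2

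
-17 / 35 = -0.49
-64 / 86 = -32 / 43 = -0.74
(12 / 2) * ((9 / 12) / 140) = 9 / 280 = 0.03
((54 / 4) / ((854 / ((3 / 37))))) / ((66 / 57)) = 1539 / 1390312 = 0.00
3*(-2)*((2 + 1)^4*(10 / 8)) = -1215 / 2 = -607.50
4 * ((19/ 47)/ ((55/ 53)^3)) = 11314652/ 7819625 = 1.45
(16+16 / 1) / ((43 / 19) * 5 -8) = 608 / 63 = 9.65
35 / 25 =7 / 5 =1.40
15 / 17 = 0.88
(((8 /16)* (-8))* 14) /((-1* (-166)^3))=-7 /571787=-0.00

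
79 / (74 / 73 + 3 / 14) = 80738 / 1255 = 64.33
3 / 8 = 0.38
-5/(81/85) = -425/81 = -5.25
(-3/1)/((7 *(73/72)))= -216/511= -0.42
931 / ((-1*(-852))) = 931 / 852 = 1.09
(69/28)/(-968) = -69/27104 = -0.00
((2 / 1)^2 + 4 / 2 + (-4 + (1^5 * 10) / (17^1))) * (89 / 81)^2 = 348524 / 111537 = 3.12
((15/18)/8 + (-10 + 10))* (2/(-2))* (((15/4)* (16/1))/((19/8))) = -50/19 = -2.63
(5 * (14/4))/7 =5/2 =2.50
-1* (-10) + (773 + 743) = 1526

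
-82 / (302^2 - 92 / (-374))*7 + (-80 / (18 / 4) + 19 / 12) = -4973521135 / 306993492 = -16.20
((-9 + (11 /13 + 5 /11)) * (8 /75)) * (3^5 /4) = -178362 /3575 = -49.89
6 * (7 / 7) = 6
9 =9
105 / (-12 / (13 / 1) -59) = -1365 / 779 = -1.75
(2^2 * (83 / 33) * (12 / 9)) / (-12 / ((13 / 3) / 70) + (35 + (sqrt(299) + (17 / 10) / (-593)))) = -1253656936373920 / 14669774527155759 - 7892128836800 * sqrt(299) / 14669774527155759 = -0.09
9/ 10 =0.90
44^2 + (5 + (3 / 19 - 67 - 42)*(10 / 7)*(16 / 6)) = 609019 / 399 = 1526.36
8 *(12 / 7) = 96 / 7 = 13.71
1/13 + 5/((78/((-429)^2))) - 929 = 282583/26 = 10868.58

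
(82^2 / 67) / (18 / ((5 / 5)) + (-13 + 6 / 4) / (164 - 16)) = 1990304 / 355435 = 5.60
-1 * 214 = -214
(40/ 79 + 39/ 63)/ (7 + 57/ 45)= 9335/ 68572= 0.14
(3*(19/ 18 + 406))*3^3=65943/ 2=32971.50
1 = 1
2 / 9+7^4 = 21611 / 9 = 2401.22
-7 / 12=-0.58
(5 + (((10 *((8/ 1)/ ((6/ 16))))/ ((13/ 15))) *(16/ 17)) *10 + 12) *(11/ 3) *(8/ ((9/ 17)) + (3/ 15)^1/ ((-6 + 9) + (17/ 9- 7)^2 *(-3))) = 237859735883/ 1839825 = 129283.89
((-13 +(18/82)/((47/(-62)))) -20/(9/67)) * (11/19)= -30939271/329517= -93.89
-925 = -925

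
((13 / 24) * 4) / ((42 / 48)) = 52 / 21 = 2.48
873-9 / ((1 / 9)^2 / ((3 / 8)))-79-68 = 452.62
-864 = -864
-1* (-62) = 62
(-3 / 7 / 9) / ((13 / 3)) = -0.01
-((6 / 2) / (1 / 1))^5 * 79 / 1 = -19197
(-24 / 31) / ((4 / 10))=-1.94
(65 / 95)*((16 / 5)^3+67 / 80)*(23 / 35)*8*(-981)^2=19339692306129 / 166250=116328976.28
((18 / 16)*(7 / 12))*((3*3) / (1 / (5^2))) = 147.66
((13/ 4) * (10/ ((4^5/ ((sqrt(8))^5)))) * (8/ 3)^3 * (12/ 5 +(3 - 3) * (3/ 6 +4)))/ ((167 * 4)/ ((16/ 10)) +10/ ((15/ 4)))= 0.62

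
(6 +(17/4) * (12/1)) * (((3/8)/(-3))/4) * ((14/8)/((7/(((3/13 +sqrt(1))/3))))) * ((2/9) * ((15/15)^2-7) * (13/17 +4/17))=0.24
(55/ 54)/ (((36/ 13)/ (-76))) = -13585/ 486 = -27.95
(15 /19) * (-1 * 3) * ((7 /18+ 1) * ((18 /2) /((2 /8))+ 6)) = -2625 /19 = -138.16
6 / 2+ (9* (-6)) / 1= -51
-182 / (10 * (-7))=13 / 5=2.60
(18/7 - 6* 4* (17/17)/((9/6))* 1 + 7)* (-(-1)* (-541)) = 24345/7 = 3477.86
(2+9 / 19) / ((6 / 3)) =47 / 38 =1.24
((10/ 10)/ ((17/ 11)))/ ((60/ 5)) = 11/ 204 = 0.05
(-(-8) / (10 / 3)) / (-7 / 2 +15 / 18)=-9 / 10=-0.90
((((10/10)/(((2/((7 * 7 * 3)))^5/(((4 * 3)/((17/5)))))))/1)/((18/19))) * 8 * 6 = 6520941123165/17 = 383584771950.88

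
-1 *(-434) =434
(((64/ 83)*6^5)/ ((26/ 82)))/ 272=1275264/ 18343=69.52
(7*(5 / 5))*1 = 7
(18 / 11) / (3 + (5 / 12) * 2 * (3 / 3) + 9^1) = 108 / 847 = 0.13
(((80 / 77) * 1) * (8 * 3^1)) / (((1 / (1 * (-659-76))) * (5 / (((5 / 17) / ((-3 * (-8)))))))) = -8400 / 187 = -44.92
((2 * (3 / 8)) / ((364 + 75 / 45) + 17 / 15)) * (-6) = -45 / 3668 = -0.01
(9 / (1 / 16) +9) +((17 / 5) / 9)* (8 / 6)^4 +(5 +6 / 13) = 7565276 / 47385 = 159.66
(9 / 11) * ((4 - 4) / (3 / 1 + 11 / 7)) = 0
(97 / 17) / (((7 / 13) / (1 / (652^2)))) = 1261 / 50587376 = 0.00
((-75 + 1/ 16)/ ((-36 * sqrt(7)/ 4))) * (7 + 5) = 1199 * sqrt(7)/ 84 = 37.76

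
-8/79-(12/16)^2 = -839/1264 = -0.66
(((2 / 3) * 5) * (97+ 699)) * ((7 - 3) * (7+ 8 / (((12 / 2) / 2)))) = 923360 / 9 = 102595.56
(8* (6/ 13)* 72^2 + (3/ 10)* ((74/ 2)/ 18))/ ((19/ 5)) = 14930401/ 2964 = 5037.25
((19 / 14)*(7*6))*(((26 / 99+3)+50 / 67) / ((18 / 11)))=505229 / 3618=139.64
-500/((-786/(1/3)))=0.21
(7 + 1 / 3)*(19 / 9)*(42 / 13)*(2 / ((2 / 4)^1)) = 23408 / 117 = 200.07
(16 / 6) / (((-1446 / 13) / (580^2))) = -17492800 / 2169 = -8064.91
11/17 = 0.65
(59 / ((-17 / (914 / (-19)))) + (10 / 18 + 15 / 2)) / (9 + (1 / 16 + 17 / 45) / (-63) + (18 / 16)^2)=10256430240 / 601208621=17.06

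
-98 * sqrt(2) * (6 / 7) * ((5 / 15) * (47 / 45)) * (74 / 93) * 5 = -97384 * sqrt(2) / 837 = -164.54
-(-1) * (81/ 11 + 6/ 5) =471/ 55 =8.56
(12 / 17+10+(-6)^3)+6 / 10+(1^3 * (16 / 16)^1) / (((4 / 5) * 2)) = -138767 / 680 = -204.07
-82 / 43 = -1.91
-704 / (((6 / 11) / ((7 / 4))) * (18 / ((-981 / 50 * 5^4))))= 4616150 / 3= 1538716.67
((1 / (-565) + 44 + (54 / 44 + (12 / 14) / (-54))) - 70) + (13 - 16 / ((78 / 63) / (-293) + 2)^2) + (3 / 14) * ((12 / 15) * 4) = -11160573662431 / 738054494100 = -15.12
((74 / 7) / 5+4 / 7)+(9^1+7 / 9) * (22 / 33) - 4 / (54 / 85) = 916 / 315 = 2.91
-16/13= -1.23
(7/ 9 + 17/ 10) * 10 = 223/ 9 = 24.78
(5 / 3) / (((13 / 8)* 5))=8 / 39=0.21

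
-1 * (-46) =46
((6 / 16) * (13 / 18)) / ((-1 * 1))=-13 / 48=-0.27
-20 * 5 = -100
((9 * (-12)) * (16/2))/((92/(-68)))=14688/23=638.61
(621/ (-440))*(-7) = 4347/ 440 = 9.88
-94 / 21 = -4.48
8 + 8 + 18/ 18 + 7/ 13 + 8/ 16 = 469/ 26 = 18.04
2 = 2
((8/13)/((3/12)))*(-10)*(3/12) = -6.15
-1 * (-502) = 502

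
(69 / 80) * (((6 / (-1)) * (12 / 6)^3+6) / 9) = -161 / 40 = -4.02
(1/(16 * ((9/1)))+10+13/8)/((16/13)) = 21775/2304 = 9.45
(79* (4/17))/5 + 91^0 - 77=-6144/85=-72.28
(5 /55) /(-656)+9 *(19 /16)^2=1465283 /115456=12.69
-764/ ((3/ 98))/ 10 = -37436/ 15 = -2495.73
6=6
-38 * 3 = -114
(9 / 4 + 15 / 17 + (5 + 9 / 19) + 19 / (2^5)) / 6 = 95089 / 62016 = 1.53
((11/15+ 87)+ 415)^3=428831641421/3375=127061227.09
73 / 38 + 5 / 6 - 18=-869 / 57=-15.25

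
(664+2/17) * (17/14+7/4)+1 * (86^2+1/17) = 2228797/238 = 9364.69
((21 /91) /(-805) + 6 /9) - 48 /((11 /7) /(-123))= 3757.76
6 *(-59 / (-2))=177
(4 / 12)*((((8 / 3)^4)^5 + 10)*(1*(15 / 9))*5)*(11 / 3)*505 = 1700728409530.06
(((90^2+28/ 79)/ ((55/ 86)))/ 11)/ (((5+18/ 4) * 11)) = 110067616/ 9989155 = 11.02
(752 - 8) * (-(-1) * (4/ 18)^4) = 3968/ 2187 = 1.81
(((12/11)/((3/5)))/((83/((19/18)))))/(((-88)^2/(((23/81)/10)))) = 437/5154228288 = 0.00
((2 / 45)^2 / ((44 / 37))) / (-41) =-37 / 913275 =-0.00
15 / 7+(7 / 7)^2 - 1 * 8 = -34 / 7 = -4.86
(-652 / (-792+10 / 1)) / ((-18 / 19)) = -3097 / 3519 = -0.88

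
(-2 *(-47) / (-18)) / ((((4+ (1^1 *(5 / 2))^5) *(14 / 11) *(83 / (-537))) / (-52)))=-76995776 / 5669979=-13.58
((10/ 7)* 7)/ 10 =1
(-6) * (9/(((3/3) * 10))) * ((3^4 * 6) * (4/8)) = -6561/5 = -1312.20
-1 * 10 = -10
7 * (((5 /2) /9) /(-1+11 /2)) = 35 /81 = 0.43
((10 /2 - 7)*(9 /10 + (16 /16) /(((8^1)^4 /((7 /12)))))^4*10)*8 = -2394912767302564013521 /22799473113563136000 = -105.04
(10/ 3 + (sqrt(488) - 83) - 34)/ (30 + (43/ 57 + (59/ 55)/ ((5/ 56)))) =-1781725/ 670403 + 31350 * sqrt(122)/ 670403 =-2.14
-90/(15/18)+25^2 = 517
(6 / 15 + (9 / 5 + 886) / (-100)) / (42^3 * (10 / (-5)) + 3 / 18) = 12717 / 222263750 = 0.00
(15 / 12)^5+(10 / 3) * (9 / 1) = 33845 / 1024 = 33.05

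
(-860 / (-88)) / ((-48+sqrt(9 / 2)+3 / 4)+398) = 603290 / 21651707 - 2580 *sqrt(2) / 21651707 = 0.03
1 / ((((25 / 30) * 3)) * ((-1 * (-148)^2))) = -0.00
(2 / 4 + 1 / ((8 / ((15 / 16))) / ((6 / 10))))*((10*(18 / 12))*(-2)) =-1095 / 64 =-17.11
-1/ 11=-0.09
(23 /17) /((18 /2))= 0.15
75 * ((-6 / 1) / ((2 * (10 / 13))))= -585 / 2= -292.50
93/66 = 31/22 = 1.41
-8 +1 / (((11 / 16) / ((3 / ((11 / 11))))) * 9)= -248 / 33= -7.52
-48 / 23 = -2.09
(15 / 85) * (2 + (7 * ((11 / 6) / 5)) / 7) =71 / 170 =0.42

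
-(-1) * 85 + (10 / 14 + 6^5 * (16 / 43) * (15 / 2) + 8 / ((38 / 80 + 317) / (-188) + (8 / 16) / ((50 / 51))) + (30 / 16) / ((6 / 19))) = 4649867403565 / 213440304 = 21785.33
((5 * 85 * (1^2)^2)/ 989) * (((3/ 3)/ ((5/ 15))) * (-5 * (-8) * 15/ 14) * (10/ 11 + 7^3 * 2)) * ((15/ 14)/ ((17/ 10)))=12750750000/ 533071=23919.42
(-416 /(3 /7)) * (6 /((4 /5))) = -7280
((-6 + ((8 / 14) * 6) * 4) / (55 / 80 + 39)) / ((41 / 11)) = 9504 / 182245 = 0.05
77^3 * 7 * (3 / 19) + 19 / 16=153395449 / 304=504590.29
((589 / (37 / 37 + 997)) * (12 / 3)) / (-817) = -62 / 21457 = -0.00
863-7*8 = 807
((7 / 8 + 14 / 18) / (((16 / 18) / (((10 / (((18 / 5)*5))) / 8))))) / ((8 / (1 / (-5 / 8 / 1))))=-119 / 4608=-0.03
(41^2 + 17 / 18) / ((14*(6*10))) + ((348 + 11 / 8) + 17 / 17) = 352.38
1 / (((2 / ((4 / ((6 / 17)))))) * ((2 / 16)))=136 / 3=45.33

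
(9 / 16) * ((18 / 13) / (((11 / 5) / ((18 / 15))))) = 243 / 572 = 0.42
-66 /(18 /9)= -33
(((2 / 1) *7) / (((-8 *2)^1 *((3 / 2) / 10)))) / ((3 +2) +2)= -5 / 6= -0.83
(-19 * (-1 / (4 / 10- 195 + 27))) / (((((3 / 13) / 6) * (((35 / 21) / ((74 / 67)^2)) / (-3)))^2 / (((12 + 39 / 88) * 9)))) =-3843074789804484 / 92876516689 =-41378.33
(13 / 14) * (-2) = -13 / 7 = -1.86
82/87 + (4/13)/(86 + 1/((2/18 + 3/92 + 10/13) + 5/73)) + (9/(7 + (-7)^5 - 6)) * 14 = 99766958401819/106297070399169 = 0.94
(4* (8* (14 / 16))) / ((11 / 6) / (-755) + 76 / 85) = 2156280 / 68669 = 31.40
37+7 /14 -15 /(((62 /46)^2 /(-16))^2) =-2079914805 /1847042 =-1126.08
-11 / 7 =-1.57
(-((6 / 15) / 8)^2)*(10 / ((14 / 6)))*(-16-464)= 36 / 7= 5.14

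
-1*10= -10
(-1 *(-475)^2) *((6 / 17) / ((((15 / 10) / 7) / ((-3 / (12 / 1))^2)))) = -1579375 / 68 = -23226.10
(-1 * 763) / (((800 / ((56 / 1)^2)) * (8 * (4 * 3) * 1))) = -37387 / 1200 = -31.16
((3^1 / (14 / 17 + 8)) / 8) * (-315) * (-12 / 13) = 3213 / 260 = 12.36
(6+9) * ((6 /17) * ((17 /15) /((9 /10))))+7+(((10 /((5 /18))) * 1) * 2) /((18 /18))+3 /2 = 87.17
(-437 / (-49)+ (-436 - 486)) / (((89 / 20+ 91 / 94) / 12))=-504678480 / 249557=-2022.30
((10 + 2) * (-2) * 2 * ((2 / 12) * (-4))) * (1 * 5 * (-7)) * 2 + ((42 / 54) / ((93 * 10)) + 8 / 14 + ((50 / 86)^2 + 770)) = -1469.09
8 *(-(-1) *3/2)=12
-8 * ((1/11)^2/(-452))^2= -1/373901858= -0.00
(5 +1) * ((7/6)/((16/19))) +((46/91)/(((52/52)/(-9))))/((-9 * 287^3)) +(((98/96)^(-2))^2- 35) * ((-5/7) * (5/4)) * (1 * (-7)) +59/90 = -758750224143339919/3718876353388560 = -204.03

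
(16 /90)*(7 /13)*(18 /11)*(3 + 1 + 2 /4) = 504 /715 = 0.70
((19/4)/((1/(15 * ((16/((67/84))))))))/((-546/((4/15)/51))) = -608/44421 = -0.01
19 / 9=2.11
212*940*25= 4982000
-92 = -92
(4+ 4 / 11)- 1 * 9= -51 / 11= -4.64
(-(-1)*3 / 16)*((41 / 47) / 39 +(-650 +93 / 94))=-2379191 / 19552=-121.69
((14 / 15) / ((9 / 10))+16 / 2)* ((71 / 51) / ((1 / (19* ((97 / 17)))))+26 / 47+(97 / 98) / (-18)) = 221319629833 / 161732781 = 1368.43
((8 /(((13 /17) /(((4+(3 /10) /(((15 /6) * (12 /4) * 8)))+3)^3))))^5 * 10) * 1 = 223262938356088821015722150003210665436366026029016857 /37129300000000000000000000000000000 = 6013120052252232630.72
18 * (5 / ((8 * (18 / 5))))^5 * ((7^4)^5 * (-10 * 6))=-3896106752813085986328125 / 286654464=-13591648629665456.69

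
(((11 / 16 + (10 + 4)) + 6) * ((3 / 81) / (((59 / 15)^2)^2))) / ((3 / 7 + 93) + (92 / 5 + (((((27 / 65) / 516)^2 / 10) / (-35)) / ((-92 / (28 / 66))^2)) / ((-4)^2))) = 6951554804143950000000 / 242847418556344582909939799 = 0.00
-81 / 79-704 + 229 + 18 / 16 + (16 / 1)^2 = -138345 / 632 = -218.90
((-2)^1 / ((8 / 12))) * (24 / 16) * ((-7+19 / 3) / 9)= 1 / 3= 0.33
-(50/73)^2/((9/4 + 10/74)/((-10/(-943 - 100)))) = -3700000/1962025891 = -0.00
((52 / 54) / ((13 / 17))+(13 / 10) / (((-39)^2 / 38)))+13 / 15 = 3788 / 1755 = 2.16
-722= -722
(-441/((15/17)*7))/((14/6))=-153/5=-30.60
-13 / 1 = -13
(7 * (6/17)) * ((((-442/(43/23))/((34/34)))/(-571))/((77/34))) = 0.45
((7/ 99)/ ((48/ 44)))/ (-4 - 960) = -7/ 104112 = -0.00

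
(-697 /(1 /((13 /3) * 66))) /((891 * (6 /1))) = -37.29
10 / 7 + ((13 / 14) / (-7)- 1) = 0.30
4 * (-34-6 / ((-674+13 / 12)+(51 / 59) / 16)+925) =6791437476 / 1905547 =3564.04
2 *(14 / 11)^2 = 392 / 121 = 3.24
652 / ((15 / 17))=11084 / 15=738.93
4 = 4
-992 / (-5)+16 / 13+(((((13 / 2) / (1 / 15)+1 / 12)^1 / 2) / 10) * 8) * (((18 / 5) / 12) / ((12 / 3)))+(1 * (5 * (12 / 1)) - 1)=1360103 / 5200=261.56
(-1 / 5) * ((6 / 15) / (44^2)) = -1 / 24200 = -0.00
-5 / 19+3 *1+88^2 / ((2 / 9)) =662164 / 19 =34850.74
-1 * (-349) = 349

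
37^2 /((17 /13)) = 17797 /17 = 1046.88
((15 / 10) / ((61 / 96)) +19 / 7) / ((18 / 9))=2167 / 854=2.54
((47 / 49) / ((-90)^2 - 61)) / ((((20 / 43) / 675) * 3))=0.06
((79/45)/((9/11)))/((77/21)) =79/135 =0.59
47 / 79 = 0.59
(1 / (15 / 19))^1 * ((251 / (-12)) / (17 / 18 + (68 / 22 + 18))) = -52459 / 43630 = -1.20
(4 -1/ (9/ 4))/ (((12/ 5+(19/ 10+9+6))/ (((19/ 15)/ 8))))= 152/ 5211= 0.03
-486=-486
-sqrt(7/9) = -sqrt(7)/3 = -0.88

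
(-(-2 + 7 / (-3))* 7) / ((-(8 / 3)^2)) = -273 / 64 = -4.27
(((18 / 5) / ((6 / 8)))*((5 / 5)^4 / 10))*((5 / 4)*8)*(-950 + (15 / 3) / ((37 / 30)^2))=-6221040 / 1369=-4544.22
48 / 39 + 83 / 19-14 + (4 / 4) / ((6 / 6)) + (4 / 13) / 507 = -926720 / 125229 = -7.40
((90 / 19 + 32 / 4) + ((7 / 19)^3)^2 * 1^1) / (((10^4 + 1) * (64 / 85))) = 50943356595 / 30112374776384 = 0.00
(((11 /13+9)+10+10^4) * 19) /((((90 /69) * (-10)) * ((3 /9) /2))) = -28461373 /325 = -87573.46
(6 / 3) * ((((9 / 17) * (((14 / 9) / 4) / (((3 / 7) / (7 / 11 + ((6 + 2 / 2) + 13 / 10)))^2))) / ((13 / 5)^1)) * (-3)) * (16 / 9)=-1325748508 / 3610035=-367.24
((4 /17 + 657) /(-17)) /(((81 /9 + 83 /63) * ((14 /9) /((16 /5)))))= -3620052 /469625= -7.71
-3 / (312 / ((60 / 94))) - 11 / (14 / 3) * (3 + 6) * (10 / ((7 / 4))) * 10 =-145174335 / 119756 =-1212.25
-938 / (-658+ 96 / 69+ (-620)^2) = -10787 / 4413049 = -0.00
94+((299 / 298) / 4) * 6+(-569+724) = 149301 / 596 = 250.51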